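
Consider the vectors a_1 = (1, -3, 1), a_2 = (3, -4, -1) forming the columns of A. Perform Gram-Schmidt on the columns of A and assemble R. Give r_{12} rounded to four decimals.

r_{12} = 4.2212

a_1 = (1, -3, 1); ‖a_1‖ = 3.3166, so e_1 = (0.3015, -0.9045, 0.3015).
r_{12} = e_1·a_2 = 4.2212.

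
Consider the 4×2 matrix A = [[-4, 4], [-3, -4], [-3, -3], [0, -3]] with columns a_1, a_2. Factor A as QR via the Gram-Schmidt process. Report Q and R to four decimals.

e_1 = a_1/‖a_1‖ = (-4, -3, -3, 0)/5.8310 = (-0.6860, -0.5145, -0.5145, 0.0000).
r_{12} = e_1·a_2 = 0.8575.
u_2 = a_2 − 0.8575·e_1 = (4.5882, -3.5588, -2.5588, -3.0000).
‖u_2‖ = 7.0189, so e_2 = (0.6537, -0.5070, -0.3646, -0.4274).

Q = [[-0.6860, 0.6537], [-0.5145, -0.5070], [-0.5145, -0.3646], [0.0000, -0.4274]], R = [[5.8310, 0.8575], [0.0000, 7.0189]]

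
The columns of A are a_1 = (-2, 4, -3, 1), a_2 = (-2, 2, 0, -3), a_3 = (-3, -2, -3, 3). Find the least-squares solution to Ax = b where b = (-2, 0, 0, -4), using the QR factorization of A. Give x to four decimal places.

x = (-0.4720, 1.2944, 0.2510)

e_1 = a_1/‖a_1‖ = (-2, 4, -3, 1)/5.4772 = (-0.3651, 0.7303, -0.5477, 0.1826).
r_{12} = e_1·a_2 = 1.6432.
u_2 = a_2 − 1.6432·e_1 = (-1.4000, 0.8000, 0.9000, -3.3000).
‖u_2‖ = 3.7815, so e_2 = (-0.3702, 0.2116, 0.2380, -0.8727).
r_{13} = e_1·a_3 = 1.8257; r_{23} = e_2·a_3 = -2.6444.
u_3 = a_3 − 1.8257·e_1 + 2.6444·e_2 = (-3.3124, -2.7739, -1.3706, 0.3590).
‖u_3‖ = 4.5468, so e_3 = (-0.7285, -0.6101, -0.3014, 0.0790).
Qᵀb = (0.0000, 4.2311, 1.1412).
Back-substitute: x_3 = 1.1412/4.5468 = 0.2510.
x_2 = (4.2311 + 2.6444·0.2510)/3.7815 = 1.2944.
x_1 = (0.0000 − 1.6432·1.2944 − 1.8257·0.2510)/5.4772 = -0.4720.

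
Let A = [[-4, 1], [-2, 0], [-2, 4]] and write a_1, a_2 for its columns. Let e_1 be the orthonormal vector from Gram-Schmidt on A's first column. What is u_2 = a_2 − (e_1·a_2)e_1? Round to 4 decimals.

a_1 = (-4, -2, -2); ‖a_1‖ = 4.8990, so e_1 = (-0.8165, -0.4082, -0.4082).
e_1·a_2 = (-0.8165)·1 + (-0.4082)·0 + (-0.4082)·4 = -2.4495.
u_2 = a_2 + 2.4495·e_1 = (-1.0000, -1.0000, 3.0000).

u_2 = (-1.0000, -1.0000, 3.0000)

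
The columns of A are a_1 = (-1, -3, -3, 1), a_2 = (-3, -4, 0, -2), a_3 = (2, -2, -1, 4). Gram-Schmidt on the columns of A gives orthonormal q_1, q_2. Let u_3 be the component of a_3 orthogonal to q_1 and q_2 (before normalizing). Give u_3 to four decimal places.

a_1 = (-1, -3, -3, 1); ‖a_1‖ = 4.4721, so q_1 = (-0.2236, -0.6708, -0.6708, 0.2236).
q_1·a_2 = (-0.2236)·(-3) + (-0.6708)·(-4) + (-0.6708)·0 + 0.2236·(-2) = 2.9069.
u_2 = a_2 − 2.9069·q_1 = (-2.3500, -2.0500, 1.9500, -2.6500).
‖u_2‖ = 4.5332, so q_2 = (-0.5184, -0.4522, 0.4302, -0.5846).
q_1·a_3 = (-0.2236)·2 + (-0.6708)·(-2) + (-0.6708)·(-1) + 0.2236·4 = 2.4597; q_2·a_3 = (-0.5184)·2 + (-0.4522)·(-2) + 0.4302·(-1) + (-0.5846)·4 = -2.9008.
u_3 = a_3 − 2.4597·q_1 + 2.9008·q_2 = (1.0462, -1.6618, 1.8978, 1.7543).

u_3 = (1.0462, -1.6618, 1.8978, 1.7543)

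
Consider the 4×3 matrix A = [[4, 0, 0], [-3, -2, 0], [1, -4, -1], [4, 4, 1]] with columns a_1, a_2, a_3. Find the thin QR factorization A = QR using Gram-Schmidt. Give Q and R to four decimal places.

Q = [[0.6172, -0.3223, 0.2767], [-0.4629, -0.1343, 0.8762], [0.1543, -0.8327, -0.0461], [0.6172, 0.4298, 0.3920]], R = [[6.4807, 2.7775, 0.4629], [0.0000, 5.3184, 1.2625], [0.0000, 0.0000, 0.4381]]

a_1 = (4, -3, 1, 4); ‖a_1‖ = 6.4807, so e_1 = (0.6172, -0.4629, 0.1543, 0.6172).
e_1·a_2 = 0.6172·0 + (-0.4629)·(-2) + 0.1543·(-4) + 0.6172·4 = 2.7775.
u_2 = a_2 − 2.7775·e_1 = (-1.7143, -0.7143, -4.4286, 2.2857).
‖u_2‖ = 5.3184, so e_2 = (-0.3223, -0.1343, -0.8327, 0.4298).
e_1·a_3 = 0.6172·0 + (-0.4629)·0 + 0.1543·(-1) + 0.6172·1 = 0.4629; e_2·a_3 = (-0.3223)·0 + (-0.1343)·0 + (-0.8327)·(-1) + 0.4298·1 = 1.2625.
u_3 = a_3 − 0.4629·e_1 − 1.2625·e_2 = (0.1212, 0.3838, -0.0202, 0.1717).
‖u_3‖ = 0.4381, so e_3 = (0.2767, 0.8762, -0.0461, 0.3920).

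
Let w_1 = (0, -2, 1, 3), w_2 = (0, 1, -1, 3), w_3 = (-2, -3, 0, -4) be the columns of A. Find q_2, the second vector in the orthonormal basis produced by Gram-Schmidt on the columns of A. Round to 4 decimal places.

q_2 = (0.0000, 0.6397, -0.4921, 0.5905)

w_1 = (0, -2, 1, 3); ‖w_1‖ = 3.7417, so q_1 = (0.0000, -0.5345, 0.2673, 0.8018).
q_1·w_2 = 0.0000·0 + (-0.5345)·1 + 0.2673·(-1) + 0.8018·3 = 1.6036.
u_2 = w_2 − 1.6036·q_1 = (0.0000, 1.8571, -1.4286, 1.7143).
‖u_2‖ = 2.9032, so q_2 = (0.0000, 0.6397, -0.4921, 0.5905).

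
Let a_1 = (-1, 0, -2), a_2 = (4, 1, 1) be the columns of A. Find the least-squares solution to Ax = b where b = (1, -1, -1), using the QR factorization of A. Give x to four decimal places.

x = (0.5556, 0.2963)

e_1 = a_1/‖a_1‖ = (-1, 0, -2)/2.2361 = (-0.4472, 0.0000, -0.8944).
r_{12} = e_1·a_2 = -2.6833.
u_2 = a_2 + 2.6833·e_1 = (2.8000, 1.0000, -1.4000).
‖u_2‖ = 3.2863, so e_2 = (0.8520, 0.3043, -0.4260).
Qᵀb = (0.4472, 0.9737).
Back-substitute: x_2 = 0.9737/3.2863 = 0.2963.
x_1 = (0.4472 + 2.6833·0.2963)/2.2361 = 0.5556.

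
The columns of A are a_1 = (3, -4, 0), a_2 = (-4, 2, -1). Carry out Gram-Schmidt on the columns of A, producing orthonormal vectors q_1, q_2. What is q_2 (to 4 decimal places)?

q_2 = (-0.7155, -0.5367, -0.4472)

a_1 = (3, -4, 0); ‖a_1‖ = 5.0000, so q_1 = (0.6000, -0.8000, 0.0000).
q_1·a_2 = 0.6000·(-4) + (-0.8000)·2 + 0.0000·(-1) = -4.0000.
u_2 = a_2 + 4.0000·q_1 = (-1.6000, -1.2000, -1.0000).
‖u_2‖ = 2.2361, so q_2 = (-0.7155, -0.5367, -0.4472).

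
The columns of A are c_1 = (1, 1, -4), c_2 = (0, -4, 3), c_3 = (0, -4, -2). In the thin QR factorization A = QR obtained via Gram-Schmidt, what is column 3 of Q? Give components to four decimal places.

c_1 = (1, 1, -4); ‖c_1‖ = 4.2426, so e_1 = (0.2357, 0.2357, -0.9428).
e_1·c_2 = 0.2357·0 + 0.2357·(-4) + (-0.9428)·3 = -3.7712.
u_2 = c_2 + 3.7712·e_1 = (0.8889, -3.1111, -0.5556).
‖u_2‖ = 3.2830, so e_2 = (0.2708, -0.9477, -0.1692).
e_1·c_3 = 0.2357·0 + 0.2357·(-4) + (-0.9428)·(-2) = 0.9428; e_2·c_3 = 0.2708·0 + (-0.9477)·(-4) + (-0.1692)·(-2) = 4.1291.
u_3 = c_3 − 0.9428·e_1 − 4.1291·e_2 = (-1.3402, -0.3093, -0.4124).
‖u_3‖ = 1.4359, so e_3 = (-0.9333, -0.2154, -0.2872).

e_3 = (-0.9333, -0.2154, -0.2872)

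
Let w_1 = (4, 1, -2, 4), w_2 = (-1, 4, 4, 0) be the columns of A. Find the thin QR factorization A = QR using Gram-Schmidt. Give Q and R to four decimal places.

Q = [[0.6576, -0.0242], [0.1644, 0.7540], [-0.3288, 0.6380], [0.6576, 0.1547]], R = [[6.0828, -1.3152], [0.0000, 5.5920]]

e_1 = w_1/‖w_1‖ = (4, 1, -2, 4)/6.0828 = (0.6576, 0.1644, -0.3288, 0.6576).
r_{12} = e_1·w_2 = -1.3152.
u_2 = w_2 + 1.3152·e_1 = (-0.1351, 4.2162, 3.5676, 0.8649).
‖u_2‖ = 5.5920, so e_2 = (-0.0242, 0.7540, 0.6380, 0.1547).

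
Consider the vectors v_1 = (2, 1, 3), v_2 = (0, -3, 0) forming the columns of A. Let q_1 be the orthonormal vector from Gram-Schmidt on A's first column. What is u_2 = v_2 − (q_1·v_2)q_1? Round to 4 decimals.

u_2 = (0.4286, -2.7857, 0.6429)

v_1 = (2, 1, 3); ‖v_1‖ = 3.7417, so q_1 = (0.5345, 0.2673, 0.8018).
q_1·v_2 = 0.5345·0 + 0.2673·(-3) + 0.8018·0 = -0.8018.
u_2 = v_2 + 0.8018·q_1 = (0.4286, -2.7857, 0.6429).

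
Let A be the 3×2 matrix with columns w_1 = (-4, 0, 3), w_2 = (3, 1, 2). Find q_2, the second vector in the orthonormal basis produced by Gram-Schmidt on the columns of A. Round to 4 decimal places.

q_2 = (0.5756, 0.2822, 0.7675)

w_1 = (-4, 0, 3); ‖w_1‖ = 5.0000, so q_1 = (-0.8000, 0.0000, 0.6000).
q_1·w_2 = (-0.8000)·3 + 0.0000·1 + 0.6000·2 = -1.2000.
u_2 = w_2 + 1.2000·q_1 = (2.0400, 1.0000, 2.7200).
‖u_2‖ = 3.5440, so q_2 = (0.5756, 0.2822, 0.7675).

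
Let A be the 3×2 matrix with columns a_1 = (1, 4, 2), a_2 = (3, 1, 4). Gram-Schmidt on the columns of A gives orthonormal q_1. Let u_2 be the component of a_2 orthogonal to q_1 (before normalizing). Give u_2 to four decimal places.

u_2 = (2.2857, -1.8571, 2.5714)

q_1 = a_1/‖a_1‖ = (1, 4, 2)/4.5826 = (0.2182, 0.8729, 0.4364).
r_{12} = q_1·a_2 = 3.2733.
u_2 = a_2 − 3.2733·q_1 = (2.2857, -1.8571, 2.5714).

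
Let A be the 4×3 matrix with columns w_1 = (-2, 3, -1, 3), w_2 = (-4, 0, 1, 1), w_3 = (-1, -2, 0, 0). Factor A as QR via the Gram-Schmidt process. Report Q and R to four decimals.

Q = [[-0.4170, -0.8472, -0.0232], [0.6255, -0.3530, -0.6761], [-0.2085, 0.3883, -0.5650], [0.6255, -0.0824, 0.4724]], R = [[4.7958, 2.0851, -0.8341], [0.0000, 3.6949, 1.5533], [0.0000, 0.0000, 1.3754]]

w_1 = (-2, 3, -1, 3); ‖w_1‖ = 4.7958, so e_1 = (-0.4170, 0.6255, -0.2085, 0.6255).
e_1·w_2 = (-0.4170)·(-4) + 0.6255·0 + (-0.2085)·1 + 0.6255·1 = 2.0851.
u_2 = w_2 − 2.0851·e_1 = (-3.1304, -1.3043, 1.4348, -0.3043).
‖u_2‖ = 3.6949, so e_2 = (-0.8472, -0.3530, 0.3883, -0.0824).
e_1·w_3 = (-0.4170)·(-1) + 0.6255·(-2) + (-0.2085)·0 + 0.6255·0 = -0.8341; e_2·w_3 = (-0.8472)·(-1) + (-0.3530)·(-2) + 0.3883·0 + (-0.0824)·0 = 1.5533.
u_3 = w_3 + 0.8341·e_1 − 1.5533·e_2 = (-0.0318, -0.9299, -0.7771, 0.6497).
‖u_3‖ = 1.3754, so e_3 = (-0.0232, -0.6761, -0.5650, 0.4724).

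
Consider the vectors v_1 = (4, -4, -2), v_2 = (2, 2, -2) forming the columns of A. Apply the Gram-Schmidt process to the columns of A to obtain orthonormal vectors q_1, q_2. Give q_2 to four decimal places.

q_2 = (0.4576, 0.7191, -0.5230)

q_1 = v_1/‖v_1‖ = (4, -4, -2)/6.0000 = (0.6667, -0.6667, -0.3333).
r_{12} = q_1·v_2 = 0.6667.
u_2 = v_2 − 0.6667·q_1 = (1.5556, 2.4444, -1.7778).
‖u_2‖ = 3.3993, so q_2 = (0.4576, 0.7191, -0.5230).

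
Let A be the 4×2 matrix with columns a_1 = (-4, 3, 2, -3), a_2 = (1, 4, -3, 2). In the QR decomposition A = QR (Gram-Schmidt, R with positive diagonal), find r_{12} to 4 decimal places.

e_1 = a_1/‖a_1‖ = (-4, 3, 2, -3)/6.1644 = (-0.6489, 0.4867, 0.3244, -0.4867).
r_{12} = e_1·a_2 = -0.6489.

r_{12} = -0.6489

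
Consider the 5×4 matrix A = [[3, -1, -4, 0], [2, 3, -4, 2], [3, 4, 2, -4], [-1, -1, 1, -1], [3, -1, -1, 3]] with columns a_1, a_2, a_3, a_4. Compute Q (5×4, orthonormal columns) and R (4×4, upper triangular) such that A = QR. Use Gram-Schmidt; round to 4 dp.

a_1 = (3, 2, 3, -1, 3); ‖a_1‖ = 5.6569, so q_1 = (0.5303, 0.3536, 0.5303, -0.1768, 0.5303).
q_1·a_2 = 0.5303·(-1) + 0.3536·3 + 0.5303·4 + (-0.1768)·(-1) + 0.5303·(-1) = 2.2981.
u_2 = a_2 − 2.2981·q_1 = (-2.2188, 2.1875, 2.7812, -0.5938, -2.2188).
‖u_2‖ = 4.7664, so q_2 = (-0.4655, 0.4589, 0.5835, -0.1246, -0.4655).
q_1·a_3 = 0.5303·(-4) + 0.3536·(-4) + 0.5303·2 + (-0.1768)·1 + 0.5303·(-1) = -3.1820; q_2·a_3 = (-0.4655)·(-4) + 0.4589·(-4) + 0.5835·2 + (-0.1246)·1 + (-0.4655)·(-1) = 1.5342.
u_3 = a_3 + 3.1820·q_1 − 1.5342·q_2 = (-1.5983, -3.5791, 2.7923, 0.6286, 1.4017).
‖u_3‖ = 5.0519, so q_3 = (-0.3164, -0.7085, 0.5527, 0.1244, 0.2775).
q_1·a_4 = 0.5303·0 + 0.3536·2 + 0.5303·(-4) + (-0.1768)·(-1) + 0.5303·3 = 0.3536; q_2·a_4 = (-0.4655)·0 + 0.4589·2 + 0.5835·(-4) + (-0.1246)·(-1) + (-0.4655)·3 = -2.6881; q_3·a_4 = (-0.3164)·0 + (-0.7085)·2 + 0.5527·(-4) + 0.1244·(-1) + 0.2775·3 = -2.9199.
u_4 = a_4 − 0.3536·q_1 + 2.6881·q_2 + 2.9199·q_3 = (-2.3626, 1.0400, -1.0051, -0.9090, 2.3713).
‖u_4‖ = 3.7581, so q_4 = (-0.6287, 0.2767, -0.2674, -0.2419, 0.6310).

Q = [[0.5303, -0.4655, -0.3164, -0.6287], [0.3536, 0.4589, -0.7085, 0.2767], [0.5303, 0.5835, 0.5527, -0.2674], [-0.1768, -0.1246, 0.1244, -0.2419], [0.5303, -0.4655, 0.2775, 0.6310]], R = [[5.6569, 2.2981, -3.1820, 0.3536], [0.0000, 4.7664, 1.5342, -2.6881], [0.0000, 0.0000, 5.0519, -2.9199], [0.0000, 0.0000, 0.0000, 3.7581]]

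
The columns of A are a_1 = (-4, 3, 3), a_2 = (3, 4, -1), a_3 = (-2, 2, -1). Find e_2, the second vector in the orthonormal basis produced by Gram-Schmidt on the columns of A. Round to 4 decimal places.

e_2 = (0.5218, 0.8407, -0.1449)

e_1 = a_1/‖a_1‖ = (-4, 3, 3)/5.8310 = (-0.6860, 0.5145, 0.5145).
r_{12} = e_1·a_2 = -0.5145.
u_2 = a_2 + 0.5145·e_1 = (2.6471, 4.2647, -0.7353).
‖u_2‖ = 5.0730, so e_2 = (0.5218, 0.8407, -0.1449).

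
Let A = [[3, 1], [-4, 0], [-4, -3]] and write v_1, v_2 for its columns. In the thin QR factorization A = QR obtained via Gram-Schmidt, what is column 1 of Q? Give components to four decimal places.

q_1 = (0.4685, -0.6247, -0.6247)

q_1 = v_1/‖v_1‖ = (3, -4, -4)/6.4031 = (0.4685, -0.6247, -0.6247).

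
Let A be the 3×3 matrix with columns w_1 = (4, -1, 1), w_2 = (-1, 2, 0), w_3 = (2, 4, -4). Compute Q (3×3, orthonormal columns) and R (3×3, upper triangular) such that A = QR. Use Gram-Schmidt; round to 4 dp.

Q = [[0.9428, 0.1925, 0.2722], [-0.2357, 0.9623, 0.1361], [0.2357, 0.1925, -0.9526]], R = [[4.2426, -1.4142, 0.0000], [0.0000, 1.7321, 3.4641], [0.0000, 0.0000, 4.8990]]

w_1 = (4, -1, 1); ‖w_1‖ = 4.2426, so q_1 = (0.9428, -0.2357, 0.2357).
q_1·w_2 = 0.9428·(-1) + (-0.2357)·2 + 0.2357·0 = -1.4142.
u_2 = w_2 + 1.4142·q_1 = (0.3333, 1.6667, 0.3333).
‖u_2‖ = 1.7321, so q_2 = (0.1925, 0.9623, 0.1925).
q_1·w_3 = 0.9428·2 + (-0.2357)·4 + 0.2357·(-4) = 0.0000; q_2·w_3 = 0.1925·2 + 0.9623·4 + 0.1925·(-4) = 3.4641.
u_3 = w_3 + 0.0000·q_1 − 3.4641·q_2 = (1.3333, 0.6667, -4.6667).
‖u_3‖ = 4.8990, so q_3 = (0.2722, 0.1361, -0.9526).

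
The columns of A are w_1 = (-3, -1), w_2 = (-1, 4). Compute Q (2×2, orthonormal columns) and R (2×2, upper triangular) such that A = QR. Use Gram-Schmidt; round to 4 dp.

w_1 = (-3, -1); ‖w_1‖ = 3.1623, so e_1 = (-0.9487, -0.3162).
e_1·w_2 = (-0.9487)·(-1) + (-0.3162)·4 = -0.3162.
u_2 = w_2 + 0.3162·e_1 = (-1.3000, 3.9000).
‖u_2‖ = 4.1110, so e_2 = (-0.3162, 0.9487).

Q = [[-0.9487, -0.3162], [-0.3162, 0.9487]], R = [[3.1623, -0.3162], [0.0000, 4.1110]]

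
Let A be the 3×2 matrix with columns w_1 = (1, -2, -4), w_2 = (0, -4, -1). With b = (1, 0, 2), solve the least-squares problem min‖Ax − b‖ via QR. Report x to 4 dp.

x = (-0.4460, 0.1972)

w_1 = (1, -2, -4); ‖w_1‖ = 4.5826, so e_1 = (0.2182, -0.4364, -0.8729).
e_1·w_2 = 0.2182·0 + (-0.4364)·(-4) + (-0.8729)·(-1) = 2.6186.
u_2 = w_2 − 2.6186·e_1 = (-0.5714, -2.8571, 1.2857).
‖u_2‖ = 3.1848, so e_2 = (-0.1794, -0.8971, 0.4037).
Qᵀb = (-1.5275, 0.6280).
Back-substitute: x_2 = 0.6280/3.1848 = 0.1972.
x_1 = (-1.5275 − 2.6186·0.1972)/4.5826 = -0.4460.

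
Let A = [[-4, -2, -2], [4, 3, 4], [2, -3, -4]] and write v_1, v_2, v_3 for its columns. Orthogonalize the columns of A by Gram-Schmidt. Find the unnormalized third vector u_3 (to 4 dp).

v_1 = (-4, 4, 2); ‖v_1‖ = 6.0000, so e_1 = (-0.6667, 0.6667, 0.3333).
e_1·v_2 = (-0.6667)·(-2) + 0.6667·3 + 0.3333·(-3) = 2.3333.
u_2 = v_2 − 2.3333·e_1 = (-0.4444, 1.4444, -3.7778).
‖u_2‖ = 4.0689, so e_2 = (-0.1092, 0.3550, -0.9285).
e_1·v_3 = (-0.6667)·(-2) + 0.6667·4 + 0.3333·(-4) = 2.6667; e_2·v_3 = (-0.1092)·(-2) + 0.3550·4 + (-0.9285)·(-4) = 5.3523.
u_3 = v_3 − 2.6667·e_1 − 5.3523·e_2 = (0.3624, 0.3221, 0.0805).

u_3 = (0.3624, 0.3221, 0.0805)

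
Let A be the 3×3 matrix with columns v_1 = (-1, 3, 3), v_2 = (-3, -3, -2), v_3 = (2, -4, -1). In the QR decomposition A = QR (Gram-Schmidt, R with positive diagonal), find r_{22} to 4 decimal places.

v_1 = (-1, 3, 3); ‖v_1‖ = 4.3589, so e_1 = (-0.2294, 0.6882, 0.6882).
e_1·v_2 = (-0.2294)·(-3) + 0.6882·(-3) + 0.6882·(-2) = -2.7530.
u_2 = v_2 + 2.7530·e_1 = (-3.6316, -1.1053, -0.1053).
r_{22} = ‖u_2‖ = 3.7975.

r_{22} = 3.7975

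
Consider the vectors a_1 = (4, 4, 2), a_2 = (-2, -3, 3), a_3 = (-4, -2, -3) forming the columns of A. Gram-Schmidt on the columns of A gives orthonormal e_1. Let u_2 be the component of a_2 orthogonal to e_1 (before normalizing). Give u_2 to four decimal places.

a_1 = (4, 4, 2); ‖a_1‖ = 6.0000, so e_1 = (0.6667, 0.6667, 0.3333).
e_1·a_2 = 0.6667·(-2) + 0.6667·(-3) + 0.3333·3 = -2.3333.
u_2 = a_2 + 2.3333·e_1 = (-0.4444, -1.4444, 3.7778).

u_2 = (-0.4444, -1.4444, 3.7778)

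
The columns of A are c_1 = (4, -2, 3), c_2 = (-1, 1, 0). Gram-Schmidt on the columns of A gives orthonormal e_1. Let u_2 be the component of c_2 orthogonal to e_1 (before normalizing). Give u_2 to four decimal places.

u_2 = (-0.1724, 0.5862, 0.6207)

e_1 = c_1/‖c_1‖ = (4, -2, 3)/5.3852 = (0.7428, -0.3714, 0.5571).
r_{12} = e_1·c_2 = -1.1142.
u_2 = c_2 + 1.1142·e_1 = (-0.1724, 0.5862, 0.6207).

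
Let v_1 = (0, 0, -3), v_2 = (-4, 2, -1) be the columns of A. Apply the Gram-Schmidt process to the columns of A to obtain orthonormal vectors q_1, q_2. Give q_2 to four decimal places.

q_2 = (-0.8944, 0.4472, 0.0000)

q_1 = v_1/‖v_1‖ = (0, 0, -3)/3.0000 = (0.0000, 0.0000, -1.0000).
r_{12} = q_1·v_2 = 1.0000.
u_2 = v_2 − 1.0000·q_1 = (-4.0000, 2.0000, 0.0000).
‖u_2‖ = 4.4721, so q_2 = (-0.8944, 0.4472, 0.0000).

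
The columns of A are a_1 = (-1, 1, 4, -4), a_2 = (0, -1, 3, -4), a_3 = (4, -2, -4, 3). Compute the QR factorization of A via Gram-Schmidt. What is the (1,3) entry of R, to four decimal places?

r_{13} = -5.8310

a_1 = (-1, 1, 4, -4); ‖a_1‖ = 5.8310, so q_1 = (-0.1715, 0.1715, 0.6860, -0.6860).
r_{13} = q_1·a_3 = -5.8310.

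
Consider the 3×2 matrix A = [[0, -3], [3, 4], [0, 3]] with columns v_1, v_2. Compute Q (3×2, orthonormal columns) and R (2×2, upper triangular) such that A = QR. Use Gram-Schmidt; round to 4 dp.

v_1 = (0, 3, 0); ‖v_1‖ = 3.0000, so e_1 = (0.0000, 1.0000, 0.0000).
e_1·v_2 = 0.0000·(-3) + 1.0000·4 + 0.0000·3 = 4.0000.
u_2 = v_2 − 4.0000·e_1 = (-3.0000, 0.0000, 3.0000).
‖u_2‖ = 4.2426, so e_2 = (-0.7071, 0.0000, 0.7071).

Q = [[0.0000, -0.7071], [1.0000, 0.0000], [0.0000, 0.7071]], R = [[3.0000, 4.0000], [0.0000, 4.2426]]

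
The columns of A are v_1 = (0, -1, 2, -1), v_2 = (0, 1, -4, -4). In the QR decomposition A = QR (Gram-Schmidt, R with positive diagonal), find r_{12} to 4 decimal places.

e_1 = v_1/‖v_1‖ = (0, -1, 2, -1)/2.4495 = (0.0000, -0.4082, 0.8165, -0.4082).
r_{12} = e_1·v_2 = -2.0412.

r_{12} = -2.0412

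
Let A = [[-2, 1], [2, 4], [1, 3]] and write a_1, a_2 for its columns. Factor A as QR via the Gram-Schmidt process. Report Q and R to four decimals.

q_1 = a_1/‖a_1‖ = (-2, 2, 1)/3.0000 = (-0.6667, 0.6667, 0.3333).
r_{12} = q_1·a_2 = 3.0000.
u_2 = a_2 − 3.0000·q_1 = (3.0000, 2.0000, 2.0000).
‖u_2‖ = 4.1231, so q_2 = (0.7276, 0.4851, 0.4851).

Q = [[-0.6667, 0.7276], [0.6667, 0.4851], [0.3333, 0.4851]], R = [[3.0000, 3.0000], [0.0000, 4.1231]]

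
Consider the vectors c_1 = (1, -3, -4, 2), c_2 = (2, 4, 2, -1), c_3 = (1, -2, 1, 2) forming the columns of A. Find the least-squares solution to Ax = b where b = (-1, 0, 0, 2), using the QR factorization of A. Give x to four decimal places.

x = (-0.0539, -0.1426, 0.2522)

c_1 = (1, -3, -4, 2); ‖c_1‖ = 5.4772, so q_1 = (0.1826, -0.5477, -0.7303, 0.3651).
q_1·c_2 = 0.1826·2 + (-0.5477)·4 + (-0.7303)·2 + 0.3651·(-1) = -3.6515.
u_2 = c_2 + 3.6515·q_1 = (2.6667, 2.0000, -0.6667, 0.3333).
‖u_2‖ = 3.4157, so q_2 = (0.7807, 0.5855, -0.1952, 0.0976).
q_1·c_3 = 0.1826·1 + (-0.5477)·(-2) + (-0.7303)·1 + 0.3651·2 = 1.2780; q_2·c_3 = 0.7807·1 + 0.5855·(-2) + (-0.1952)·1 + 0.0976·2 = -0.3904.
u_3 = c_3 − 1.2780·q_1 + 0.3904·q_2 = (1.0714, -1.0714, 1.8571, 1.5714).
‖u_3‖ = 2.8661, so q_3 = (0.3738, -0.3738, 0.6480, 0.5483).
Qᵀb = (0.5477, -0.5855, 0.7227).
Back-substitute: x_3 = 0.7227/2.8661 = 0.2522.
x_2 = (-0.5855 + 0.3904·0.2522)/3.4157 = -0.1426.
x_1 = (0.5477 + 3.6515·(-0.1426) − 1.2780·0.2522)/5.4772 = -0.0539.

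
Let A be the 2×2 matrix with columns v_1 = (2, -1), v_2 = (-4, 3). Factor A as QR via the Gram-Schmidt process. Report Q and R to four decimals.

Q = [[0.8944, 0.4472], [-0.4472, 0.8944]], R = [[2.2361, -4.9193], [0.0000, 0.8944]]

e_1 = v_1/‖v_1‖ = (2, -1)/2.2361 = (0.8944, -0.4472).
r_{12} = e_1·v_2 = -4.9193.
u_2 = v_2 + 4.9193·e_1 = (0.4000, 0.8000).
‖u_2‖ = 0.8944, so e_2 = (0.4472, 0.8944).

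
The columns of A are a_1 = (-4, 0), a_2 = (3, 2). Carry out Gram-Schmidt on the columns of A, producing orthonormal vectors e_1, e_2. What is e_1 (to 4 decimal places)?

a_1 = (-4, 0); ‖a_1‖ = 4.0000, so e_1 = (-1.0000, 0.0000).

e_1 = (-1.0000, 0.0000)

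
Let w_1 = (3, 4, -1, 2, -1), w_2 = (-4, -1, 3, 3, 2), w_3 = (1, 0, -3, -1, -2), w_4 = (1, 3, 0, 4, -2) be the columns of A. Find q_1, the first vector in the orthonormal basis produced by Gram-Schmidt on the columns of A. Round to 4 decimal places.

w_1 = (3, 4, -1, 2, -1); ‖w_1‖ = 5.5678, so q_1 = (0.5388, 0.7184, -0.1796, 0.3592, -0.1796).

q_1 = (0.5388, 0.7184, -0.1796, 0.3592, -0.1796)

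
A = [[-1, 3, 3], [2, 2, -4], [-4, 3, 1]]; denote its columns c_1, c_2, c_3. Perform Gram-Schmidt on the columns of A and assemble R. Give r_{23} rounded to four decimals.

c_1 = (-1, 2, -4); ‖c_1‖ = 4.5826, so q_1 = (-0.2182, 0.4364, -0.8729).
q_1·c_2 = (-0.2182)·3 + 0.4364·2 + (-0.8729)·3 = -2.4004.
u_2 = c_2 + 2.4004·q_1 = (2.4762, 3.0476, 0.9048).
‖u_2‖ = 4.0297, so q_2 = (0.6145, 0.7563, 0.2245).
r_{23} = q_2·c_3 = -0.9572.

r_{23} = -0.9572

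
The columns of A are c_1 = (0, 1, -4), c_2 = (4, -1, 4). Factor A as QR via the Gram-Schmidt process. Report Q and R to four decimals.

c_1 = (0, 1, -4); ‖c_1‖ = 4.1231, so q_1 = (0.0000, 0.2425, -0.9701).
q_1·c_2 = 0.0000·4 + 0.2425·(-1) + (-0.9701)·4 = -4.1231.
u_2 = c_2 + 4.1231·q_1 = (4.0000, 0.0000, 0.0000).
‖u_2‖ = 4.0000, so q_2 = (1.0000, 0.0000, 0.0000).

Q = [[0.0000, 1.0000], [0.2425, 0.0000], [-0.9701, 0.0000]], R = [[4.1231, -4.1231], [0.0000, 4.0000]]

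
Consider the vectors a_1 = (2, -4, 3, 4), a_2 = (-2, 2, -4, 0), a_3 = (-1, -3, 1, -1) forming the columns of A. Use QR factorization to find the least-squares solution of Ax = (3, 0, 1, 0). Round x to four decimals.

a_1 = (2, -4, 3, 4); ‖a_1‖ = 6.7082, so q_1 = (0.2981, -0.5963, 0.4472, 0.5963).
q_1·a_2 = 0.2981·(-2) + (-0.5963)·2 + 0.4472·(-4) + 0.5963·0 = -3.5777.
u_2 = a_2 + 3.5777·q_1 = (-0.9333, -0.1333, -2.4000, 2.1333).
‖u_2‖ = 3.3466, so q_2 = (-0.2789, -0.0398, -0.7171, 0.6375).
q_1·a_3 = 0.2981·(-1) + (-0.5963)·(-3) + 0.4472·1 + 0.5963·(-1) = 1.3416; q_2·a_3 = (-0.2789)·(-1) + (-0.0398)·(-3) + (-0.7171)·1 + 0.6375·(-1) = -0.9562.
u_3 = a_3 − 1.3416·q_1 + 0.9562·q_2 = (-1.6667, -2.2381, -0.2857, -1.1905).
‖u_3‖ = 3.0472, so q_3 = (-0.5469, -0.7345, -0.0938, -0.3907).
Qᵀb = (1.3416, -1.5538, -1.7346).
Back-substitute: x_3 = -1.7346/3.0472 = -0.5692.
x_2 = (-1.5538 + 0.9562·(-0.5692))/3.3466 = -0.6269.
x_1 = (1.3416 + 3.5777·(-0.6269) − 1.3416·(-0.5692))/6.7082 = -0.0205.

x = (-0.0205, -0.6269, -0.5692)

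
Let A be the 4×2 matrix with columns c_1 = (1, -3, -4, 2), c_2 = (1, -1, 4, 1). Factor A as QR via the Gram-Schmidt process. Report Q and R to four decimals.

e_1 = c_1/‖c_1‖ = (1, -3, -4, 2)/5.4772 = (0.1826, -0.5477, -0.7303, 0.3651).
r_{12} = e_1·c_2 = -1.8257.
u_2 = c_2 + 1.8257·e_1 = (1.3333, -2.0000, 2.6667, 1.6667).
‖u_2‖ = 3.9581, so e_2 = (0.3369, -0.5053, 0.6737, 0.4211).

Q = [[0.1826, 0.3369], [-0.5477, -0.5053], [-0.7303, 0.6737], [0.3651, 0.4211]], R = [[5.4772, -1.8257], [0.0000, 3.9581]]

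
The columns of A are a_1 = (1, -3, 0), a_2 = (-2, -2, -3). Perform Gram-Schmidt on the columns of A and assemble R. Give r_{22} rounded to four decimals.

r_{22} = 3.9243

a_1 = (1, -3, 0); ‖a_1‖ = 3.1623, so e_1 = (0.3162, -0.9487, 0.0000).
e_1·a_2 = 0.3162·(-2) + (-0.9487)·(-2) + 0.0000·(-3) = 1.2649.
u_2 = a_2 − 1.2649·e_1 = (-2.4000, -0.8000, -3.0000).
r_{22} = ‖u_2‖ = 3.9243.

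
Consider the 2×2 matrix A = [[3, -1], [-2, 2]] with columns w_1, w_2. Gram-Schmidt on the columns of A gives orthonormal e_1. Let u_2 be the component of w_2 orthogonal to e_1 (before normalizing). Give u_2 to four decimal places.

e_1 = w_1/‖w_1‖ = (3, -2)/3.6056 = (0.8321, -0.5547).
r_{12} = e_1·w_2 = -1.9415.
u_2 = w_2 + 1.9415·e_1 = (0.6154, 0.9231).

u_2 = (0.6154, 0.9231)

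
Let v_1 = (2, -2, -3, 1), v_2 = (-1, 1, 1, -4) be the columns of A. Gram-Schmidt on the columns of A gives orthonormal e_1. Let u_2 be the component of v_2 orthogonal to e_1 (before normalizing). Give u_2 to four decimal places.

e_1 = v_1/‖v_1‖ = (2, -2, -3, 1)/4.2426 = (0.4714, -0.4714, -0.7071, 0.2357).
r_{12} = e_1·v_2 = -2.5927.
u_2 = v_2 + 2.5927·e_1 = (0.2222, -0.2222, -0.8333, -3.3889).

u_2 = (0.2222, -0.2222, -0.8333, -3.3889)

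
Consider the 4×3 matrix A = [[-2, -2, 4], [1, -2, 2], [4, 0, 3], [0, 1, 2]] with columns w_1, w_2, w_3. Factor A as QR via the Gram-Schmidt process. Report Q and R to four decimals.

Q = [[-0.4364, -0.6097, 0.5565], [0.2182, -0.7059, -0.1855], [0.8729, -0.1283, 0.3246], [0.0000, 0.3369, 0.7420]], R = [[4.5826, 0.4364, 1.3093], [0.0000, 2.9681, -3.5617], [0.0000, 0.0000, 4.3128]]

w_1 = (-2, 1, 4, 0); ‖w_1‖ = 4.5826, so e_1 = (-0.4364, 0.2182, 0.8729, 0.0000).
e_1·w_2 = (-0.4364)·(-2) + 0.2182·(-2) + 0.8729·0 + 0.0000·1 = 0.4364.
u_2 = w_2 − 0.4364·e_1 = (-1.8095, -2.0952, -0.3810, 1.0000).
‖u_2‖ = 2.9681, so e_2 = (-0.6097, -0.7059, -0.1283, 0.3369).
e_1·w_3 = (-0.4364)·4 + 0.2182·2 + 0.8729·3 + 0.0000·2 = 1.3093; e_2·w_3 = (-0.6097)·4 + (-0.7059)·2 + (-0.1283)·3 + 0.3369·2 = -3.5617.
u_3 = w_3 − 1.3093·e_1 + 3.5617·e_2 = (2.4000, -0.8000, 1.4000, 3.2000).
‖u_3‖ = 4.3128, so e_3 = (0.5565, -0.1855, 0.3246, 0.7420).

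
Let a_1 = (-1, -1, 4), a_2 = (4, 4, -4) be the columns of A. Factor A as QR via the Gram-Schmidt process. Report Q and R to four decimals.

a_1 = (-1, -1, 4); ‖a_1‖ = 4.2426, so e_1 = (-0.2357, -0.2357, 0.9428).
e_1·a_2 = (-0.2357)·4 + (-0.2357)·4 + 0.9428·(-4) = -5.6569.
u_2 = a_2 + 5.6569·e_1 = (2.6667, 2.6667, 1.3333).
‖u_2‖ = 4.0000, so e_2 = (0.6667, 0.6667, 0.3333).

Q = [[-0.2357, 0.6667], [-0.2357, 0.6667], [0.9428, 0.3333]], R = [[4.2426, -5.6569], [0.0000, 4.0000]]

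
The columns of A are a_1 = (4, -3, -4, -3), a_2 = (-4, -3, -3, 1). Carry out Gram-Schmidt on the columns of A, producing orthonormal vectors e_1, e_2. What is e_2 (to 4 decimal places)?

e_2 = (-0.7040, -0.4874, -0.4806, 0.1895)

a_1 = (4, -3, -4, -3); ‖a_1‖ = 7.0711, so e_1 = (0.5657, -0.4243, -0.5657, -0.4243).
e_1·a_2 = 0.5657·(-4) + (-0.4243)·(-3) + (-0.5657)·(-3) + (-0.4243)·1 = 0.2828.
u_2 = a_2 − 0.2828·e_1 = (-4.1600, -2.8800, -2.8400, 1.1200).
‖u_2‖ = 5.9093, so e_2 = (-0.7040, -0.4874, -0.4806, 0.1895).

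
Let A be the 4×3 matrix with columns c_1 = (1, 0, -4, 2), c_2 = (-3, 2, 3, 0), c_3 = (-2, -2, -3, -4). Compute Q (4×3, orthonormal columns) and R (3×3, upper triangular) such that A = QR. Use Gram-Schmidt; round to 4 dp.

Q = [[0.2182, -0.6804, -0.5880], [0.0000, 0.5953, -0.1847], [-0.8729, 0.0425, -0.4648], [0.4364, 0.4252, -0.6357]], R = [[4.5826, -3.2733, 0.4364], [0.0000, 3.3594, -1.6584], [0.0000, 0.0000, 5.4826]]

c_1 = (1, 0, -4, 2); ‖c_1‖ = 4.5826, so q_1 = (0.2182, 0.0000, -0.8729, 0.4364).
q_1·c_2 = 0.2182·(-3) + 0.0000·2 + (-0.8729)·3 + 0.4364·0 = -3.2733.
u_2 = c_2 + 3.2733·q_1 = (-2.2857, 2.0000, 0.1429, 1.4286).
‖u_2‖ = 3.3594, so q_2 = (-0.6804, 0.5953, 0.0425, 0.4252).
q_1·c_3 = 0.2182·(-2) + 0.0000·(-2) + (-0.8729)·(-3) + 0.4364·(-4) = 0.4364; q_2·c_3 = (-0.6804)·(-2) + 0.5953·(-2) + 0.0425·(-3) + 0.4252·(-4) = -1.6584.
u_3 = c_3 − 0.4364·q_1 + 1.6584·q_2 = (-3.2236, -1.0127, -2.5485, -3.4852).
‖u_3‖ = 5.4826, so q_3 = (-0.5880, -0.1847, -0.4648, -0.6357).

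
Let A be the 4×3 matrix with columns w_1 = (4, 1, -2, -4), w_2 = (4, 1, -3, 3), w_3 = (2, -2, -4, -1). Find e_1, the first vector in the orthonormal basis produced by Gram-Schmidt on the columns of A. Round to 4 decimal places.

w_1 = (4, 1, -2, -4); ‖w_1‖ = 6.0828, so e_1 = (0.6576, 0.1644, -0.3288, -0.6576).

e_1 = (0.6576, 0.1644, -0.3288, -0.6576)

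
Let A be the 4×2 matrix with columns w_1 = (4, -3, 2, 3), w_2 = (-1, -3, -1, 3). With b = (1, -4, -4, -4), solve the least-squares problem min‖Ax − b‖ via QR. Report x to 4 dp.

x = (-0.1883, 0.2630)

w_1 = (4, -3, 2, 3); ‖w_1‖ = 6.1644, so e_1 = (0.6489, -0.4867, 0.3244, 0.4867).
e_1·w_2 = 0.6489·(-1) + (-0.4867)·(-3) + 0.3244·(-1) + 0.4867·3 = 1.9467.
u_2 = w_2 − 1.9467·e_1 = (-2.2632, -2.0526, -1.6316, 2.0526).
‖u_2‖ = 4.0262, so e_2 = (-0.5621, -0.5098, -0.4052, 0.5098).
Qᵀb = (-0.6489, 1.0588).
Back-substitute: x_2 = 1.0588/4.0262 = 0.2630.
x_1 = (-0.6489 − 1.9467·0.2630)/6.1644 = -0.1883.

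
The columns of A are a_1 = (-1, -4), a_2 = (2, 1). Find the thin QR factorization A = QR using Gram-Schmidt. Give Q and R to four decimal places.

a_1 = (-1, -4); ‖a_1‖ = 4.1231, so e_1 = (-0.2425, -0.9701).
e_1·a_2 = (-0.2425)·2 + (-0.9701)·1 = -1.4552.
u_2 = a_2 + 1.4552·e_1 = (1.6471, -0.4118).
‖u_2‖ = 1.6977, so e_2 = (0.9701, -0.2425).

Q = [[-0.2425, 0.9701], [-0.9701, -0.2425]], R = [[4.1231, -1.4552], [0.0000, 1.6977]]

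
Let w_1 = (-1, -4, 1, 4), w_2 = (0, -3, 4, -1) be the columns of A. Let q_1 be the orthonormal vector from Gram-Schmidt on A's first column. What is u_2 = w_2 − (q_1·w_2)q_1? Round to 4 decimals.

u_2 = (0.3529, -1.5882, 3.6471, -2.4118)

w_1 = (-1, -4, 1, 4); ‖w_1‖ = 5.8310, so q_1 = (-0.1715, -0.6860, 0.1715, 0.6860).
q_1·w_2 = (-0.1715)·0 + (-0.6860)·(-3) + 0.1715·4 + 0.6860·(-1) = 2.0580.
u_2 = w_2 − 2.0580·q_1 = (0.3529, -1.5882, 3.6471, -2.4118).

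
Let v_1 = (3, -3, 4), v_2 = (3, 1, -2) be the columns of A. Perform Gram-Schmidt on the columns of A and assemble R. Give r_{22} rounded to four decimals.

r_{22} = 3.7259

v_1 = (3, -3, 4); ‖v_1‖ = 5.8310, so e_1 = (0.5145, -0.5145, 0.6860).
e_1·v_2 = 0.5145·3 + (-0.5145)·1 + 0.6860·(-2) = -0.3430.
u_2 = v_2 + 0.3430·e_1 = (3.1765, 0.8235, -1.7647).
r_{22} = ‖u_2‖ = 3.7259.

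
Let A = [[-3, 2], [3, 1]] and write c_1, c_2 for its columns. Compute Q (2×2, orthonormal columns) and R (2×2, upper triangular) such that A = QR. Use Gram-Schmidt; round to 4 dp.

Q = [[-0.7071, 0.7071], [0.7071, 0.7071]], R = [[4.2426, -0.7071], [0.0000, 2.1213]]

c_1 = (-3, 3); ‖c_1‖ = 4.2426, so q_1 = (-0.7071, 0.7071).
q_1·c_2 = (-0.7071)·2 + 0.7071·1 = -0.7071.
u_2 = c_2 + 0.7071·q_1 = (1.5000, 1.5000).
‖u_2‖ = 2.1213, so q_2 = (0.7071, 0.7071).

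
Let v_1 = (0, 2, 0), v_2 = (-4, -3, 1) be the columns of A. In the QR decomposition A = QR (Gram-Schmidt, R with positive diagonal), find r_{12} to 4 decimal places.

r_{12} = -3.0000

v_1 = (0, 2, 0); ‖v_1‖ = 2.0000, so e_1 = (0.0000, 1.0000, 0.0000).
r_{12} = e_1·v_2 = -3.0000.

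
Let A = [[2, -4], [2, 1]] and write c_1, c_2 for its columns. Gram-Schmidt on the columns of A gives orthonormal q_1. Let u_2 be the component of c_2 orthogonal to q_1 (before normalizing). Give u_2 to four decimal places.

u_2 = (-2.5000, 2.5000)

q_1 = c_1/‖c_1‖ = (2, 2)/2.8284 = (0.7071, 0.7071).
r_{12} = q_1·c_2 = -2.1213.
u_2 = c_2 + 2.1213·q_1 = (-2.5000, 2.5000).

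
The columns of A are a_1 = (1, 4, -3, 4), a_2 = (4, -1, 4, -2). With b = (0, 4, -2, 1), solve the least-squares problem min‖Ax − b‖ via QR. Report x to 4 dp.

a_1 = (1, 4, -3, 4); ‖a_1‖ = 6.4807, so e_1 = (0.1543, 0.6172, -0.4629, 0.6172).
e_1·a_2 = 0.1543·4 + 0.6172·(-1) + (-0.4629)·4 + 0.6172·(-2) = -3.0861.
u_2 = a_2 + 3.0861·e_1 = (4.4762, 0.9048, 2.5714, -0.0952).
‖u_2‖ = 5.2418, so e_2 = (0.8539, 0.1726, 0.4906, -0.0182).
Qᵀb = (4.0119, -0.3089).
Back-substitute: x_2 = -0.3089/5.2418 = -0.0589.
x_1 = (4.0119 + 3.0861·(-0.0589))/6.4807 = 0.5910.

x = (0.5910, -0.0589)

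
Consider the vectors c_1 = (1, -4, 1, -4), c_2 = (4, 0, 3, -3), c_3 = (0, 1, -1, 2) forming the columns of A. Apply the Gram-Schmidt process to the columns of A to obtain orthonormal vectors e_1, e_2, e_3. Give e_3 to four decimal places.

c_1 = (1, -4, 1, -4); ‖c_1‖ = 5.8310, so e_1 = (0.1715, -0.6860, 0.1715, -0.6860).
e_1·c_2 = 0.1715·4 + (-0.6860)·0 + 0.1715·3 + (-0.6860)·(-3) = 3.2585.
u_2 = c_2 − 3.2585·e_1 = (3.4412, 2.2353, 2.4412, -0.7647).
‖u_2‖ = 4.8355, so e_2 = (0.7116, 0.4623, 0.5048, -0.1581).
e_1·c_3 = 0.1715·0 + (-0.6860)·1 + 0.1715·(-1) + (-0.6860)·2 = -2.2295; e_2·c_3 = 0.7116·0 + 0.4623·1 + 0.5048·(-1) + (-0.1581)·2 = -0.3589.
u_3 = c_3 + 2.2295·e_1 + 0.3589·e_2 = (0.6377, -0.3635, -0.4365, 0.4138).
‖u_3‖ = 0.9490, so e_3 = (0.6720, -0.3831, -0.4599, 0.4361).

e_3 = (0.6720, -0.3831, -0.4599, 0.4361)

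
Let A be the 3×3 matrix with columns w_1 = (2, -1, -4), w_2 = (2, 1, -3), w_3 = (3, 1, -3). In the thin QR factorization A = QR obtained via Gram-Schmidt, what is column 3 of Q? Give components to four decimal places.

e_3 = (0.8427, -0.2408, 0.4815)

w_1 = (2, -1, -4); ‖w_1‖ = 4.5826, so e_1 = (0.4364, -0.2182, -0.8729).
e_1·w_2 = 0.4364·2 + (-0.2182)·1 + (-0.8729)·(-3) = 3.2733.
u_2 = w_2 − 3.2733·e_1 = (0.5714, 1.7143, -0.1429).
‖u_2‖ = 1.8127, so e_2 = (0.3152, 0.9457, -0.0788).
e_1·w_3 = 0.4364·3 + (-0.2182)·1 + (-0.8729)·(-3) = 3.7097; e_2·w_3 = 0.3152·3 + 0.9457·1 + (-0.0788)·(-3) = 2.1279.
u_3 = w_3 − 3.7097·e_1 − 2.1279·e_2 = (0.7101, -0.2029, 0.4058).
‖u_3‖ = 0.8427, so e_3 = (0.8427, -0.2408, 0.4815).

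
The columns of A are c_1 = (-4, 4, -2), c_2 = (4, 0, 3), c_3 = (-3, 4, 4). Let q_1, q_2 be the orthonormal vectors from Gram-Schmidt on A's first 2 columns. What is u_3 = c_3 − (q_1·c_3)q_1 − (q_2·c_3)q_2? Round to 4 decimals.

q_1 = c_1/‖c_1‖ = (-4, 4, -2)/6.0000 = (-0.6667, 0.6667, -0.3333).
r_{12} = q_1·c_2 = -3.6667.
u_2 = c_2 + 3.6667·q_1 = (1.5556, 2.4444, 1.7778).
‖u_2‖ = 3.3993, so q_2 = (0.4576, 0.7191, 0.5230).
r_{13} = q_1·c_3 = 3.3333; r_{23} = q_2·c_3 = 3.5955.
u_3 = c_3 − 3.3333·q_1 − 3.5955·q_2 = (-2.4231, -0.8077, 3.2308).

u_3 = (-2.4231, -0.8077, 3.2308)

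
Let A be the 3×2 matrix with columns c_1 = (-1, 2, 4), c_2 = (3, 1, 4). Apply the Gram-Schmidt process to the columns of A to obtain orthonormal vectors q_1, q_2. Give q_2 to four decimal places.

q_2 = (0.9500, -0.1096, 0.2923)

c_1 = (-1, 2, 4); ‖c_1‖ = 4.5826, so q_1 = (-0.2182, 0.4364, 0.8729).
q_1·c_2 = (-0.2182)·3 + 0.4364·1 + 0.8729·4 = 3.2733.
u_2 = c_2 − 3.2733·q_1 = (3.7143, -0.4286, 1.1429).
‖u_2‖ = 3.9097, so q_2 = (0.9500, -0.1096, 0.2923).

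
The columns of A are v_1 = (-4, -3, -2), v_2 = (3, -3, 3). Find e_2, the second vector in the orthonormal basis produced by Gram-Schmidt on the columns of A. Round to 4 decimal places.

e_2 = (0.3574, -0.7990, 0.4836)

v_1 = (-4, -3, -2); ‖v_1‖ = 5.3852, so e_1 = (-0.7428, -0.5571, -0.3714).
e_1·v_2 = (-0.7428)·3 + (-0.5571)·(-3) + (-0.3714)·3 = -1.6713.
u_2 = v_2 + 1.6713·e_1 = (1.7586, -3.9310, 2.3793).
‖u_2‖ = 4.9201, so e_2 = (0.3574, -0.7990, 0.4836).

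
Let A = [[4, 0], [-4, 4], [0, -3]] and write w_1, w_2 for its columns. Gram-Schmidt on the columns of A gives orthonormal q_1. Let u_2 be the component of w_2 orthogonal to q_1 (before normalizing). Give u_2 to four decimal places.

w_1 = (4, -4, 0); ‖w_1‖ = 5.6569, so q_1 = (0.7071, -0.7071, 0.0000).
q_1·w_2 = 0.7071·0 + (-0.7071)·4 + 0.0000·(-3) = -2.8284.
u_2 = w_2 + 2.8284·q_1 = (2.0000, 2.0000, -3.0000).

u_2 = (2.0000, 2.0000, -3.0000)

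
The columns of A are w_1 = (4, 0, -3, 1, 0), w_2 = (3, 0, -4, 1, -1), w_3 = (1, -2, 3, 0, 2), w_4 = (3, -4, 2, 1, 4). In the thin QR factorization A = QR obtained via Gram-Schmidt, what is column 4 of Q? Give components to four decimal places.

q_4 = (-0.3708, -0.0288, -0.4285, 0.1978, 0.7993)

q_1 = w_1/‖w_1‖ = (4, 0, -3, 1, 0)/5.0990 = (0.7845, 0.0000, -0.5883, 0.1961, 0.0000).
r_{12} = q_1·w_2 = 4.9029.
u_2 = w_2 − 4.9029·q_1 = (-0.8462, 0.0000, -1.1154, 0.0385, -1.0000).
‖u_2‖ = 1.7209, so q_2 = (-0.4917, 0.0000, -0.6481, 0.0223, -0.5811).
r_{13} = q_1·w_3 = -0.9806; r_{23} = q_2·w_3 = -3.5983.
u_3 = w_3 + 0.9806·q_1 + 3.5983·q_2 = (0.0000, -2.0000, 0.0909, 0.2727, -0.0909).
‖u_3‖ = 2.0226, so q_3 = (0.0000, -0.9888, 0.0449, 0.1348, -0.0449).
r_{14} = q_1·w_4 = 1.3728; r_{24} = q_2·w_4 = -5.0733; r_{34} = q_3·w_4 = 4.0003.
u_4 = w_4 − 1.3728·q_1 + 5.0733·q_2 − 4.0003·q_3 = (-0.5714, -0.0444, -0.6603, 0.3048, 1.2317).
‖u_4‖ = 1.5410, so q_4 = (-0.3708, -0.0288, -0.4285, 0.1978, 0.7993).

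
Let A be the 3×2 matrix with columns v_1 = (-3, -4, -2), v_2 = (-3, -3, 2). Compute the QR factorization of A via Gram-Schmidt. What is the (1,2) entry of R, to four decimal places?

v_1 = (-3, -4, -2); ‖v_1‖ = 5.3852, so e_1 = (-0.5571, -0.7428, -0.3714).
r_{12} = e_1·v_2 = 3.1568.

r_{12} = 3.1568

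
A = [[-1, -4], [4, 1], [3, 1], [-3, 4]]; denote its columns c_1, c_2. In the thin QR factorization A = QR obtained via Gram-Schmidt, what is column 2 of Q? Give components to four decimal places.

e_2 = (-0.6912, 0.1912, 0.1863, 0.6716)

c_1 = (-1, 4, 3, -3); ‖c_1‖ = 5.9161, so e_1 = (-0.1690, 0.6761, 0.5071, -0.5071).
e_1·c_2 = (-0.1690)·(-4) + 0.6761·1 + 0.5071·1 + (-0.5071)·4 = -0.1690.
u_2 = c_2 + 0.1690·e_1 = (-4.0286, 1.1143, 1.0857, 3.9143).
‖u_2‖ = 5.8285, so e_2 = (-0.6912, 0.1912, 0.1863, 0.6716).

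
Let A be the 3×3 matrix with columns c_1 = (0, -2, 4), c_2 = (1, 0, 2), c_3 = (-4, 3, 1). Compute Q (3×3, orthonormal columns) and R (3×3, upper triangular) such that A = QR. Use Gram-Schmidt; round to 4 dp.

c_1 = (0, -2, 4); ‖c_1‖ = 4.4721, so e_1 = (0.0000, -0.4472, 0.8944).
e_1·c_2 = 0.0000·1 + (-0.4472)·0 + 0.8944·2 = 1.7889.
u_2 = c_2 − 1.7889·e_1 = (1.0000, 0.8000, 0.4000).
‖u_2‖ = 1.3416, so e_2 = (0.7454, 0.5963, 0.2981).
e_1·c_3 = 0.0000·(-4) + (-0.4472)·3 + 0.8944·1 = -0.4472; e_2·c_3 = 0.7454·(-4) + 0.5963·3 + 0.2981·1 = -0.8944.
u_3 = c_3 + 0.4472·e_1 + 0.8944·e_2 = (-3.3333, 3.3333, 1.6667).
‖u_3‖ = 5.0000, so e_3 = (-0.6667, 0.6667, 0.3333).

Q = [[0.0000, 0.7454, -0.6667], [-0.4472, 0.5963, 0.6667], [0.8944, 0.2981, 0.3333]], R = [[4.4721, 1.7889, -0.4472], [0.0000, 1.3416, -0.8944], [0.0000, 0.0000, 5.0000]]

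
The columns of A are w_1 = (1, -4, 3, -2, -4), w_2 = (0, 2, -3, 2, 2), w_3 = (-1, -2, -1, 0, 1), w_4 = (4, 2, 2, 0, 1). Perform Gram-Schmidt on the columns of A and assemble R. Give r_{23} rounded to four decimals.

w_1 = (1, -4, 3, -2, -4); ‖w_1‖ = 6.7823, so q_1 = (0.1474, -0.5898, 0.4423, -0.2949, -0.5898).
q_1·w_2 = 0.1474·0 + (-0.5898)·2 + 0.4423·(-3) + (-0.2949)·2 + (-0.5898)·2 = -4.2758.
u_2 = w_2 + 4.2758·q_1 = (0.6304, -0.5217, -1.1087, 0.7391, -0.5217).
‖u_2‖ = 1.6485, so q_2 = (0.3824, -0.3165, -0.6726, 0.4484, -0.3165).
r_{23} = q_2·w_3 = 0.6066.

r_{23} = 0.6066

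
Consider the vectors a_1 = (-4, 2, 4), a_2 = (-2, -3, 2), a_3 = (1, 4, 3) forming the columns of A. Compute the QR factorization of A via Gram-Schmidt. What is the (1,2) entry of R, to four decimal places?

r_{12} = 1.6667

q_1 = a_1/‖a_1‖ = (-4, 2, 4)/6.0000 = (-0.6667, 0.3333, 0.6667).
r_{12} = q_1·a_2 = 1.6667.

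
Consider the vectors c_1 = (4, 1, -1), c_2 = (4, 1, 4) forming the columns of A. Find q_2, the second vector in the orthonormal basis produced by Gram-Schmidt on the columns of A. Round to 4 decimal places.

q_1 = c_1/‖c_1‖ = (4, 1, -1)/4.2426 = (0.9428, 0.2357, -0.2357).
r_{12} = q_1·c_2 = 3.0641.
u_2 = c_2 − 3.0641·q_1 = (1.1111, 0.2778, 4.7222).
‖u_2‖ = 4.8591, so q_2 = (0.2287, 0.0572, 0.9718).

q_2 = (0.2287, 0.0572, 0.9718)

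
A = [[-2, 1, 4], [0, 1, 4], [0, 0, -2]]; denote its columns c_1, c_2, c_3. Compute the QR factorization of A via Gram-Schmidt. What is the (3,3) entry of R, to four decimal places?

r_{33} = 2.0000

e_1 = c_1/‖c_1‖ = (-2, 0, 0)/2.0000 = (-1.0000, 0.0000, 0.0000).
r_{12} = e_1·c_2 = -1.0000.
u_2 = c_2 + 1.0000·e_1 = (0.0000, 1.0000, 0.0000).
‖u_2‖ = 1.0000, so e_2 = (0.0000, 1.0000, 0.0000).
r_{13} = e_1·c_3 = -4.0000; r_{23} = e_2·c_3 = 4.0000.
u_3 = c_3 + 4.0000·e_1 − 4.0000·e_2 = (0.0000, 0.0000, -2.0000).
r_{33} = ‖u_3‖ = 2.0000.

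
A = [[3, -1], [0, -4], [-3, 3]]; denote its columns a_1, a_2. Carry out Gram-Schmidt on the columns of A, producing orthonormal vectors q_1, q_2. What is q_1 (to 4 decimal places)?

q_1 = (0.7071, 0.0000, -0.7071)

q_1 = a_1/‖a_1‖ = (3, 0, -3)/4.2426 = (0.7071, 0.0000, -0.7071).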